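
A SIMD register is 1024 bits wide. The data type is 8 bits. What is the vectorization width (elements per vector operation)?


Width = SIMD bits / data type bits
= 1024 / 8 = 128

128


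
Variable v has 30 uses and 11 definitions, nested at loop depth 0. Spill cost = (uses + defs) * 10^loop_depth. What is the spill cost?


uses + defs = 30 + 11 = 41
10^0 = 1
Spill cost = 41 * 1 = 41

41


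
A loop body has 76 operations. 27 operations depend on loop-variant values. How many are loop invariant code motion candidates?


Invariant candidates = total - loop-dependent
= 76 - 27 = 49

49


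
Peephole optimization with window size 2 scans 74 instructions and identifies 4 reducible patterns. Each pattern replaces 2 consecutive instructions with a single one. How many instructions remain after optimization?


Each match removes 1 instructions.
Total removed = 4 * 1 = 4
Remaining = 74 - 4 = 70

70


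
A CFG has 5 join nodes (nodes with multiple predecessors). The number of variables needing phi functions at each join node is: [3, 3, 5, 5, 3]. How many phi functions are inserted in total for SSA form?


Total phi functions = sum of phi functions at each join node
= 3 + 3 + 5 + 5 + 3 = 19

19


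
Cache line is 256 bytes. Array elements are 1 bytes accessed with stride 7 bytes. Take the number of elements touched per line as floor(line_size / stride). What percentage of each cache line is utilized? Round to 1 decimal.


Elements per cache line = floor(256 / 7) = 36
Bytes used = 36 * 1 = 36
Utilization = 36 / 256 * 100 = 14.1%

14.1


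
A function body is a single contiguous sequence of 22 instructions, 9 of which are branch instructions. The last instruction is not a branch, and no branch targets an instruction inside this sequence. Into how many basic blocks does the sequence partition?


With no in-sequence branch targets, the leaders are the first instruction plus the instruction after each branch.
Number of basic blocks = branches + 1
= 9 + 1 = 10

10


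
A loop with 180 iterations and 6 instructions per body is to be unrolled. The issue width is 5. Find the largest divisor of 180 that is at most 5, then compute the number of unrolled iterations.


Largest divisor of 180 <= 5 is 5
New iterations = 180 / 5 = 36

36


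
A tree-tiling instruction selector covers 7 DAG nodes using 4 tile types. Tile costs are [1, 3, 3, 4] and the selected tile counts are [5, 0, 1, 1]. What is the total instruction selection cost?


Total cost = sum(count_i * cost_i)
= 5*1 + 0*3 + 1*3 + 1*4
= 12

12


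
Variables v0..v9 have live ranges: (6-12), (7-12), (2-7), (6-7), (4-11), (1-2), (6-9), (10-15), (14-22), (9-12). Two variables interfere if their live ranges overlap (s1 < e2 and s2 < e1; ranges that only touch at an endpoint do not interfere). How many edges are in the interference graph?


Check all pairs for overlapping intervals.
Two intervals (s1,e1) and (s2,e2) overlap if s1 < e2 and s2 < e1.
v0 (6-12) vs v1..v9: overlaps v1, v2, v3, v4, v6, v7, v9 -> 7
v1 (7-12) vs v2..v9: overlaps v4, v6, v7, v9 -> 4
v2 (2-7) vs v3..v9: overlaps v3, v4, v6 -> 3
v3 (6-7) vs v4..v9: overlaps v4, v6 -> 2
v4 (4-11) vs v5..v9: overlaps v6, v7, v9 -> 3
v5 (1-2) vs v6..v9: overlaps none -> 0
v6 (6-9) vs v7..v9: overlaps none -> 0
v7 (10-15) vs v8..v9: overlaps v8, v9 -> 2
v8 (14-22) vs v9: overlaps none -> 0
Total overlapping pairs = 7 + 4 + 3 + 2 + 3 + 0 + 0 + 2 + 0 = 21

21


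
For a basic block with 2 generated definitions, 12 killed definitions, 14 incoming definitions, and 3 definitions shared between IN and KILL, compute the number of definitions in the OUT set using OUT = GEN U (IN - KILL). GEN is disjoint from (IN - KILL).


IN - KILL: 14 - 3 = 11 surviving definitions
OUT = GEN + surviving = 2 + 11 = 13

13


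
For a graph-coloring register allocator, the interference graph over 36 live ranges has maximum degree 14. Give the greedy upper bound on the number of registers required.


Greedy coloring never needs more than (max_degree + 1) colors: when coloring a vertex, at most max_degree neighbors are already colored.
Upper bound = 14 + 1 = 15

15


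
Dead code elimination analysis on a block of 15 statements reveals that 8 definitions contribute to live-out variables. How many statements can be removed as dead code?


Dead code = total statements - live definitions
= 15 - 8 = 7

7


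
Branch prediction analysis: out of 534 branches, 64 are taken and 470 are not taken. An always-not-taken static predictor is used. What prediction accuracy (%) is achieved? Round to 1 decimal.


Predictor: always-not-taken
Correct predictions = 470
Accuracy = 470 / 534 * 100 = 88.0%

88.0


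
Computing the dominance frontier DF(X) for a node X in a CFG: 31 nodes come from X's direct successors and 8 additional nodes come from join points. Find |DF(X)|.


DF(X) = direct successor contributions + join point contributions
= 31 + 8 = 39

39


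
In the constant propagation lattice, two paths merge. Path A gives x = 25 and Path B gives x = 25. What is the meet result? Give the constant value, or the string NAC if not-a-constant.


Meet operation: if both paths give the same constant, result is that constant; if they differ, result is NAC (not-a-constant).
Path A: 25, Path B: 25 -> equal
Result: constant -> 25

25


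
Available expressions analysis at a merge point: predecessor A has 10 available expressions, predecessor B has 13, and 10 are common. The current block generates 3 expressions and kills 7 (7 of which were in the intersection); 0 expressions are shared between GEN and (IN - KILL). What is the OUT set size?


IN = intersection of predecessors = 10
IN - KILL = 10 - 7 = 3
|OUT| = |GEN| + |IN - KILL| - |GEN ∩ (IN - KILL)| = 3 + 3 - 0 = 6

6


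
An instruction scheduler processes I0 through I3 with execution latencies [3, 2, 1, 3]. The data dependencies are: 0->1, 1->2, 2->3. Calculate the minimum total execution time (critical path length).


Compute longest path through dependency graph: dist(Ik) = max over predecessors of dist + latency(Ik).
dist(I0) = latency 3 = 3
dist(I1) = dist(I0) + 2 = 3 + 2 = 5
dist(I2) = dist(I1) + 1 = 5 + 1 = 6
dist(I3) = dist(I2) + 3 = 6 + 3 = 9
Critical path = max dist = 9

9


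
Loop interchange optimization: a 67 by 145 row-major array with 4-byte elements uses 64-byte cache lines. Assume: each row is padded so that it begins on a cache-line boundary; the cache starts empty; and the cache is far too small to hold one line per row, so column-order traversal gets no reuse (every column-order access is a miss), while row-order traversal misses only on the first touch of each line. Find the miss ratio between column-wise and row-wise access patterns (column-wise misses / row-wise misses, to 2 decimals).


Each row occupies 145 * 4 = 580 bytes and starts on a line boundary, so it spans ceil(580 / 64) = 10 cache lines.
Row-major traversal misses (one per line touched): 67 * ceil(145 * 4 / 64) = 670
Column-major traversal misses (no reuse, every access misses): 67 * 145 = 9715
Ratio = 9715 / 670 = 14.5

14.5


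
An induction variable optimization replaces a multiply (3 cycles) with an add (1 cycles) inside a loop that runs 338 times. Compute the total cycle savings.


Per-iteration saving = 3 - 1 = 2
Total saved = 338 * 2 = 676

676


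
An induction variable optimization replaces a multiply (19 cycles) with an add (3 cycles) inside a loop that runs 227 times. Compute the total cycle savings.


Per-iteration saving = 19 - 3 = 16
Total saved = 227 * 16 = 3632

3632


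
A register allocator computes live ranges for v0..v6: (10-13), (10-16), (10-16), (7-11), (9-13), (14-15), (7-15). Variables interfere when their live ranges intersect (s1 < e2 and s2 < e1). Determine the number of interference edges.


Check all pairs for overlapping intervals.
Two intervals (s1,e1) and (s2,e2) overlap if s1 < e2 and s2 < e1.
v0 (10-13) vs v1..v6: overlaps v1, v2, v3, v4, v6 -> 5
v1 (10-16) vs v2..v6: overlaps v2, v3, v4, v5, v6 -> 5
v2 (10-16) vs v3..v6: overlaps v3, v4, v5, v6 -> 4
v3 (7-11) vs v4..v6: overlaps v4, v6 -> 2
v4 (9-13) vs v5..v6: overlaps v6 -> 1
v5 (14-15) vs v6: overlaps v6 -> 1
Total overlapping pairs = 5 + 5 + 4 + 2 + 1 + 1 = 18

18


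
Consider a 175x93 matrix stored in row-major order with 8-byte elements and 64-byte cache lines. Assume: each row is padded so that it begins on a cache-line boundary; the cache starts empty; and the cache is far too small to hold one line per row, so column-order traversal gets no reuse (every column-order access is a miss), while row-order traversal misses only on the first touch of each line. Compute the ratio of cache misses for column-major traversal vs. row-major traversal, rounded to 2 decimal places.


Each row occupies 93 * 8 = 744 bytes and starts on a line boundary, so it spans ceil(744 / 64) = 12 cache lines.
Row-major traversal misses (one per line touched): 175 * ceil(93 * 8 / 64) = 2100
Column-major traversal misses (no reuse, every access misses): 175 * 93 = 16275
Ratio = 16275 / 2100 = 7.75

7.75


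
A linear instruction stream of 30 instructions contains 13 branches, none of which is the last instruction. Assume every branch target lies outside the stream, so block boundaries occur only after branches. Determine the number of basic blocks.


With no in-sequence branch targets, the leaders are the first instruction plus the instruction after each branch.
Number of basic blocks = branches + 1
= 13 + 1 = 14

14


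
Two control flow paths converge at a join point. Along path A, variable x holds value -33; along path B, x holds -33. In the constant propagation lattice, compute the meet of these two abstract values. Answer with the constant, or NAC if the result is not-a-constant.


Meet operation: if both paths give the same constant, result is that constant; if they differ, result is NAC (not-a-constant).
Path A: -33, Path B: -33 -> equal
Result: constant -> -33

-33


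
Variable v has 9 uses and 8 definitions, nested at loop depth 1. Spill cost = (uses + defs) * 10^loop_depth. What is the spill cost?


uses + defs = 9 + 8 = 17
10^1 = 10
Spill cost = 17 * 10 = 170

170


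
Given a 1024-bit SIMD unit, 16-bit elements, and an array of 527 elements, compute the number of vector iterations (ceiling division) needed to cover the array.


Width = 1024 / 16 = 64 elements per vector op
Iterations = ceil(527 / 64) = 9

9


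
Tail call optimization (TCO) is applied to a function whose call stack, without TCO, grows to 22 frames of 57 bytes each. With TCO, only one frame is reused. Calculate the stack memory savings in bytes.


Without TCO: 22 * 57 = 1254 bytes
With TCO: reuse 1 frame = 57 bytes
Savings = 1254 - 57 = 1197

1197


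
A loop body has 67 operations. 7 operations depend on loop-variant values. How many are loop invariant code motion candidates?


Invariant candidates = total - loop-dependent
= 67 - 7 = 60

60


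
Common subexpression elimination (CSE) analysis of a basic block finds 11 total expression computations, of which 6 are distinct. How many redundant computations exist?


CSE count = total expressions - unique expressions
= 11 - 6 = 5

5


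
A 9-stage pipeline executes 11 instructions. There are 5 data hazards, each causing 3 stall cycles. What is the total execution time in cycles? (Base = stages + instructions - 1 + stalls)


Base cycles = 9 + 11 - 1 = 19
Total stalls = 5 * 3 = 15
Total = 19 + 15 = 34

34


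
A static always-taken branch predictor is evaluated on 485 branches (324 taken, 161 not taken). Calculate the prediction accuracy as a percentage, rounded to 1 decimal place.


Predictor: always-taken
Correct predictions = 324
Accuracy = 324 / 485 * 100 = 66.8%

66.8


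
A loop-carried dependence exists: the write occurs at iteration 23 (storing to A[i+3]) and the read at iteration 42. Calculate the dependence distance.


Distance = read iteration - write iteration
= 42 - 23 = 19

19


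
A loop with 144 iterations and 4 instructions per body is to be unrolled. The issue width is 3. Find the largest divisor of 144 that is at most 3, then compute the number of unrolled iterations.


Largest divisor of 144 <= 3 is 3
New iterations = 144 / 3 = 48

48


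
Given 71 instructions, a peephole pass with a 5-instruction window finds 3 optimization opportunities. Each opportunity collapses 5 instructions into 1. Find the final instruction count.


Each match removes 4 instructions.
Total removed = 3 * 4 = 12
Remaining = 71 - 12 = 59

59


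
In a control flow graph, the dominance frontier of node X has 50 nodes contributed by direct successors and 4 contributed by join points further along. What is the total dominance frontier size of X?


DF(X) = direct successor contributions + join point contributions
= 50 + 4 = 54

54


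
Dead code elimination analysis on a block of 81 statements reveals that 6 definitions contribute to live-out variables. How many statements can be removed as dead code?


Dead code = total statements - live definitions
= 81 - 6 = 75

75


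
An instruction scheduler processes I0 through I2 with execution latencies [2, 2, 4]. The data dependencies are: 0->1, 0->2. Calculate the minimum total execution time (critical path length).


Compute longest path through dependency graph: dist(Ik) = max over predecessors of dist + latency(Ik).
dist(I0) = latency 2 = 2
dist(I1) = dist(I0) + 2 = 2 + 2 = 4
dist(I2) = dist(I0) + 4 = 2 + 4 = 6
Critical path = max dist = 6

6


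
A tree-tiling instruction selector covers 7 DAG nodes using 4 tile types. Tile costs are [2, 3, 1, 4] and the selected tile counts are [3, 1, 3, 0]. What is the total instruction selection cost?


Total cost = sum(count_i * cost_i)
= 3*2 + 1*3 + 3*1 + 0*4
= 12

12


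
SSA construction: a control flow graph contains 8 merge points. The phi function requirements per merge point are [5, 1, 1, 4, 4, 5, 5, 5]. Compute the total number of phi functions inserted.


Total phi functions = sum of phi functions at each join node
= 5 + 1 + 1 + 4 + 4 + 5 + 5 + 5 = 30

30


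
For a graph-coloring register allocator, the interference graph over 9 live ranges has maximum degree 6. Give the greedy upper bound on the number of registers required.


Greedy coloring never needs more than (max_degree + 1) colors: when coloring a vertex, at most max_degree neighbors are already colored.
Upper bound = 6 + 1 = 7

7


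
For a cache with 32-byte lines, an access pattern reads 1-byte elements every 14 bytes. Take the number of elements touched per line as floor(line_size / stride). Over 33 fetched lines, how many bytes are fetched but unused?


Elements per line = floor(32 / 14) = 2
Bytes used per line = 2 * 1 = 2
Wasted per line = 32 - 2 = 30
Total wasted = 30 * 33 = 990

990


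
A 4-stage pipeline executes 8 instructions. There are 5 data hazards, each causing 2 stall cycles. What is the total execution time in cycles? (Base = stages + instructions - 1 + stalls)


Base cycles = 4 + 8 - 1 = 11
Total stalls = 5 * 2 = 10
Total = 11 + 10 = 21

21


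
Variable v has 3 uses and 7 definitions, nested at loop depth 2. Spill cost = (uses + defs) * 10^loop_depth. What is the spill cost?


uses + defs = 3 + 7 = 10
10^2 = 100
Spill cost = 10 * 100 = 1000

1000


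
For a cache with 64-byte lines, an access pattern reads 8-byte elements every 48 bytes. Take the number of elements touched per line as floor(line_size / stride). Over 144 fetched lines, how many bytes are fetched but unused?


Elements per line = floor(64 / 48) = 1
Bytes used per line = 1 * 8 = 8
Wasted per line = 64 - 8 = 56
Total wasted = 56 * 144 = 8064

8064


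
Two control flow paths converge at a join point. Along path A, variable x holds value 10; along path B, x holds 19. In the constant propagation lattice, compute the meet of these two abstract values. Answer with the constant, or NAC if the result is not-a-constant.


Meet operation: if both paths give the same constant, result is that constant; if they differ, result is NAC (not-a-constant).
Path A: 10, Path B: 19 -> differ
Result: not-a-constant -> NAC

NAC


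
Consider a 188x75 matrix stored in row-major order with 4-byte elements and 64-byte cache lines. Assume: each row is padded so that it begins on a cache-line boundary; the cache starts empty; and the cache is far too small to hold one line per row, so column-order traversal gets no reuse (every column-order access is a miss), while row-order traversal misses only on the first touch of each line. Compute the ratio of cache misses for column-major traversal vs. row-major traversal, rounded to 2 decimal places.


Each row occupies 75 * 4 = 300 bytes and starts on a line boundary, so it spans ceil(300 / 64) = 5 cache lines.
Row-major traversal misses (one per line touched): 188 * ceil(75 * 4 / 64) = 940
Column-major traversal misses (no reuse, every access misses): 188 * 75 = 14100
Ratio = 14100 / 940 = 15.0

15.0


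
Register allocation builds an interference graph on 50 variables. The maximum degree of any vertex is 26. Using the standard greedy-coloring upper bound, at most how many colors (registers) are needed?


Greedy coloring never needs more than (max_degree + 1) colors: when coloring a vertex, at most max_degree neighbors are already colored.
Upper bound = 26 + 1 = 27

27


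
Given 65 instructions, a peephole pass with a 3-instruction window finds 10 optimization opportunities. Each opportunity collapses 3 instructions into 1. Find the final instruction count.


Each match removes 2 instructions.
Total removed = 10 * 2 = 20
Remaining = 65 - 20 = 45

45


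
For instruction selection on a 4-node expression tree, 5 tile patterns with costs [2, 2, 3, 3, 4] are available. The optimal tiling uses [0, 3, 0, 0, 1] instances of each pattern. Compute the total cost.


Total cost = sum(count_i * cost_i)
= 0*2 + 3*2 + 0*3 + 0*3 + 1*4
= 10

10


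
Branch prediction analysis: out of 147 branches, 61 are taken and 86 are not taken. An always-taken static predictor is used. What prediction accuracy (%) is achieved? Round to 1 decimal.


Predictor: always-taken
Correct predictions = 61
Accuracy = 61 / 147 * 100 = 41.5%

41.5


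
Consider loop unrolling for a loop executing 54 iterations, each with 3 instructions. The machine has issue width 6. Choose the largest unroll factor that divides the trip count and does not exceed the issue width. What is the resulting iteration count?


Largest divisor of 54 <= 6 is 6
New iterations = 54 / 6 = 9

9


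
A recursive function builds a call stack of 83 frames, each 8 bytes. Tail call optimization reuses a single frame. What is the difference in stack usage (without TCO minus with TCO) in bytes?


Without TCO: 83 * 8 = 664 bytes
With TCO: reuse 1 frame = 8 bytes
Savings = 664 - 8 = 656

656


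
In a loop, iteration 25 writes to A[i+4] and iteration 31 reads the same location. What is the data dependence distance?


Distance = read iteration - write iteration
= 31 - 25 = 6

6


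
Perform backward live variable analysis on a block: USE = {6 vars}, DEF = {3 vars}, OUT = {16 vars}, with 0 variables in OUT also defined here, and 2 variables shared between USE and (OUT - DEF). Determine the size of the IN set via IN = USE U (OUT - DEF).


OUT - DEF: 16 - 0 = 16
|IN| = |USE| + |OUT - DEF| - |USE ∩ (OUT - DEF)| = 6 + 16 - 2 = 20

20


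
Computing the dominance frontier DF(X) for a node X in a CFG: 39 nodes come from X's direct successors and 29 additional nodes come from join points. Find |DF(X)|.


DF(X) = direct successor contributions + join point contributions
= 39 + 29 = 68

68


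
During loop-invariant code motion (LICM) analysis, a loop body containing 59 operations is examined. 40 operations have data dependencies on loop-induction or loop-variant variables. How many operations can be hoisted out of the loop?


Invariant candidates = total - loop-dependent
= 59 - 40 = 19

19


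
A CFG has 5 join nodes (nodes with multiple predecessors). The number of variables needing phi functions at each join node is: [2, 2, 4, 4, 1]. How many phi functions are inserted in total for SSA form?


Total phi functions = sum of phi functions at each join node
= 2 + 2 + 4 + 4 + 1 = 13

13


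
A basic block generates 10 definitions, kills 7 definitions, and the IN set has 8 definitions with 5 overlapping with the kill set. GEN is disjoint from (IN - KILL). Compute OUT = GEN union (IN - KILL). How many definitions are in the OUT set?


IN - KILL: 8 - 5 = 3 surviving definitions
OUT = GEN + surviving = 10 + 3 = 13

13


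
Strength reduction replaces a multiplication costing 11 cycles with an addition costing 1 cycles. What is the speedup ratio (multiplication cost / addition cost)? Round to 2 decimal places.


Ratio = mult_cost / add_cost = 11 / 1 = 11.0

11.0


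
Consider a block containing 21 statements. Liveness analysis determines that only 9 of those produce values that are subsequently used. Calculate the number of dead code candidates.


Dead code = total statements - live definitions
= 21 - 9 = 12

12


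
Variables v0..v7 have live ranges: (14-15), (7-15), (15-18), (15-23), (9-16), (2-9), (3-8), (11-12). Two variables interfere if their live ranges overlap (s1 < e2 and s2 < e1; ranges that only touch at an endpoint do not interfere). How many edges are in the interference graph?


Check all pairs for overlapping intervals.
Two intervals (s1,e1) and (s2,e2) overlap if s1 < e2 and s2 < e1.
v0 (14-15) vs v1..v7: overlaps v1, v4 -> 2
v1 (7-15) vs v2..v7: overlaps v4, v5, v6, v7 -> 4
v2 (15-18) vs v3..v7: overlaps v3, v4 -> 2
v3 (15-23) vs v4..v7: overlaps v4 -> 1
v4 (9-16) vs v5..v7: overlaps v7 -> 1
v5 (2-9) vs v6..v7: overlaps v6 -> 1
v6 (3-8) vs v7: overlaps none -> 0
Total overlapping pairs = 2 + 4 + 2 + 1 + 1 + 1 + 0 = 11

11


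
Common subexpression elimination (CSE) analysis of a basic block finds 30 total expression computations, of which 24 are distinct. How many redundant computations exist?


CSE count = total expressions - unique expressions
= 30 - 24 = 6

6


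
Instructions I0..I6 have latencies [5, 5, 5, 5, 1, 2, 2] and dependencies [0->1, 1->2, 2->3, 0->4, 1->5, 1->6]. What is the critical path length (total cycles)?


Compute longest path through dependency graph: dist(Ik) = max over predecessors of dist + latency(Ik).
dist(I0) = latency 5 = 5
dist(I1) = dist(I0) + 5 = 5 + 5 = 10
dist(I2) = dist(I1) + 5 = 10 + 5 = 15
dist(I3) = dist(I2) + 5 = 15 + 5 = 20
dist(I4) = dist(I0) + 1 = 5 + 1 = 6
dist(I5) = dist(I1) + 2 = 10 + 2 = 12
dist(I6) = dist(I1) + 2 = 10 + 2 = 12
Critical path = max dist = 20

20


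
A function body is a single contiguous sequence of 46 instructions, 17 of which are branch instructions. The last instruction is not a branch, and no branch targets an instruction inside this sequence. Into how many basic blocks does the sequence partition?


With no in-sequence branch targets, the leaders are the first instruction plus the instruction after each branch.
Number of basic blocks = branches + 1
= 17 + 1 = 18

18


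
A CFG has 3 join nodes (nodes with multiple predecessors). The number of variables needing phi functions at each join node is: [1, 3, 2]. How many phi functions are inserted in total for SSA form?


Total phi functions = sum of phi functions at each join node
= 1 + 3 + 2 = 6

6


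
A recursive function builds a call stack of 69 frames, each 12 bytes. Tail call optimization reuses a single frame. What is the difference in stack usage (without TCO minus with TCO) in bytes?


Without TCO: 69 * 12 = 828 bytes
With TCO: reuse 1 frame = 12 bytes
Savings = 828 - 12 = 816

816


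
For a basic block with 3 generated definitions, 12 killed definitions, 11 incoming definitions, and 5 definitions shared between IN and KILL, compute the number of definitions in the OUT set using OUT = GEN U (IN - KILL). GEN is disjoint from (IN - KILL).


IN - KILL: 11 - 5 = 6 surviving definitions
OUT = GEN + surviving = 3 + 6 = 9

9


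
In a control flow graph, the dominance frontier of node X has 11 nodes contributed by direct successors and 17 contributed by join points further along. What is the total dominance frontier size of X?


DF(X) = direct successor contributions + join point contributions
= 11 + 17 = 28

28


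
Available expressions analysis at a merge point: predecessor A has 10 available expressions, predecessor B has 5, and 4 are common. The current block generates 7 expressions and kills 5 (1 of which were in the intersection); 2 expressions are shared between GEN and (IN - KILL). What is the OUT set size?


IN = intersection of predecessors = 4
IN - KILL = 4 - 1 = 3
|OUT| = |GEN| + |IN - KILL| - |GEN ∩ (IN - KILL)| = 7 + 3 - 2 = 8

8


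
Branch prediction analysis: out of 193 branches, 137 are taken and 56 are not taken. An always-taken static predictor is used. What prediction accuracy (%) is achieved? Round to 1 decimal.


Predictor: always-taken
Correct predictions = 137
Accuracy = 137 / 193 * 100 = 71.0%

71.0


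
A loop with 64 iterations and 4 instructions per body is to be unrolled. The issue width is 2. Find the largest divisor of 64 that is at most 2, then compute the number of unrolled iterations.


Largest divisor of 64 <= 2 is 2
New iterations = 64 / 2 = 32

32


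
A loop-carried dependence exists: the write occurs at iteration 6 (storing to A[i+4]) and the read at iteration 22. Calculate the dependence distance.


Distance = read iteration - write iteration
= 22 - 6 = 16

16


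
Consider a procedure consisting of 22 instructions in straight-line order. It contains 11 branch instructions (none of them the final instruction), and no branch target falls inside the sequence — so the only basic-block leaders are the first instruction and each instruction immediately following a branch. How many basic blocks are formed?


With no in-sequence branch targets, the leaders are the first instruction plus the instruction after each branch.
Number of basic blocks = branches + 1
= 11 + 1 = 12

12


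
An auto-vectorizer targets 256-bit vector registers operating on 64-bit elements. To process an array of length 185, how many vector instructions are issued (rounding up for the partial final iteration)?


Width = 256 / 64 = 4 elements per vector op
Iterations = ceil(185 / 4) = 47

47


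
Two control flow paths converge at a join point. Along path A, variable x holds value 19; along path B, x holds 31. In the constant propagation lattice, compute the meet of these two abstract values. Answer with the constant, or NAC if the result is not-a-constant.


Meet operation: if both paths give the same constant, result is that constant; if they differ, result is NAC (not-a-constant).
Path A: 19, Path B: 31 -> differ
Result: not-a-constant -> NAC

NAC


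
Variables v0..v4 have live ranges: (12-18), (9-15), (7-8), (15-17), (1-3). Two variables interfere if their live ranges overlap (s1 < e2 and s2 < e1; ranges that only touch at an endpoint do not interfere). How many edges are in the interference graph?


Check all pairs for overlapping intervals.
Two intervals (s1,e1) and (s2,e2) overlap if s1 < e2 and s2 < e1.
v0 (12-18) vs v1..v4: overlaps v1, v3 -> 2
v1 (9-15) vs v2..v4: overlaps none -> 0
v2 (7-8) vs v3..v4: overlaps none -> 0
v3 (15-17) vs v4: overlaps none -> 0
Total overlapping pairs = 2 + 0 + 0 + 0 = 2

2


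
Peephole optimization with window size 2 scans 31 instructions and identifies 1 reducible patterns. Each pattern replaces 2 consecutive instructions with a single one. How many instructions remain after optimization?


Each match removes 1 instructions.
Total removed = 1 * 1 = 1
Remaining = 31 - 1 = 30

30


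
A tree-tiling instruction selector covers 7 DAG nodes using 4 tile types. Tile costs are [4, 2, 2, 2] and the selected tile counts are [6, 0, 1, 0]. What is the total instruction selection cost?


Total cost = sum(count_i * cost_i)
= 6*4 + 0*2 + 1*2 + 0*2
= 26

26


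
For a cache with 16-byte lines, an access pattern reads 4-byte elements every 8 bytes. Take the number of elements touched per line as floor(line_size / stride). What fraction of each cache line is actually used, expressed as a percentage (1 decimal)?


Elements per cache line = floor(16 / 8) = 2
Bytes used = 2 * 4 = 8
Utilization = 8 / 16 * 100 = 50.0%

50.0


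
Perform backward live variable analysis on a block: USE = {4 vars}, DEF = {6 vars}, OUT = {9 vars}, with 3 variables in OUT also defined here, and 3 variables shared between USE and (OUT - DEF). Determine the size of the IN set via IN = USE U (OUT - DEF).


OUT - DEF: 9 - 3 = 6
|IN| = |USE| + |OUT - DEF| - |USE ∩ (OUT - DEF)| = 4 + 6 - 3 = 7

7


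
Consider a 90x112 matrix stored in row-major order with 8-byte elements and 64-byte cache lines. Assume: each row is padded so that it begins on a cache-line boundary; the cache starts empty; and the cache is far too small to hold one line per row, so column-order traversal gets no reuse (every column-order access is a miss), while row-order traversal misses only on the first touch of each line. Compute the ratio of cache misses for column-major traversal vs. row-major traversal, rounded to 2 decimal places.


Each row occupies 112 * 8 = 896 bytes and starts on a line boundary, so it spans ceil(896 / 64) = 14 cache lines.
Row-major traversal misses (one per line touched): 90 * ceil(112 * 8 / 64) = 1260
Column-major traversal misses (no reuse, every access misses): 90 * 112 = 10080
Ratio = 10080 / 1260 = 8.0

8.0


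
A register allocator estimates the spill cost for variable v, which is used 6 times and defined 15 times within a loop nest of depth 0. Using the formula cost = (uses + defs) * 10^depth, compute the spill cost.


uses + defs = 6 + 15 = 21
10^0 = 1
Spill cost = 21 * 1 = 21

21


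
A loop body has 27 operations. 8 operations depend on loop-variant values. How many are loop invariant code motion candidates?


Invariant candidates = total - loop-dependent
= 27 - 8 = 19

19


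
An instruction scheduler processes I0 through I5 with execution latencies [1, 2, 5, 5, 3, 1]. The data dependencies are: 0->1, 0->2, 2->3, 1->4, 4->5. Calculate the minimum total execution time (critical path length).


Compute longest path through dependency graph: dist(Ik) = max over predecessors of dist + latency(Ik).
dist(I0) = latency 1 = 1
dist(I1) = dist(I0) + 2 = 1 + 2 = 3
dist(I2) = dist(I0) + 5 = 1 + 5 = 6
dist(I3) = dist(I2) + 5 = 6 + 5 = 11
dist(I4) = dist(I1) + 3 = 3 + 3 = 6
dist(I5) = dist(I4) + 1 = 6 + 1 = 7
Critical path = max dist = 11

11


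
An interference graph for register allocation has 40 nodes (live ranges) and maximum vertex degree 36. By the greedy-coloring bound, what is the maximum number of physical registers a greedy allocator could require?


Greedy coloring never needs more than (max_degree + 1) colors: when coloring a vertex, at most max_degree neighbors are already colored.
Upper bound = 36 + 1 = 37

37


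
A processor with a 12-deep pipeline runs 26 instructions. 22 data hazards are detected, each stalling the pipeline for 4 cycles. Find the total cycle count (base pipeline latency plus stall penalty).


Base cycles = 12 + 26 - 1 = 37
Total stalls = 22 * 4 = 88
Total = 37 + 88 = 125

125


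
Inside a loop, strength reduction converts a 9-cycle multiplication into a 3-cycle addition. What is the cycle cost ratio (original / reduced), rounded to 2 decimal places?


Ratio = mult_cost / add_cost = 9 / 3 = 3.0

3.0


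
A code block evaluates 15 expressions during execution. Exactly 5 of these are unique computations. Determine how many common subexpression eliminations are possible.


CSE count = total expressions - unique expressions
= 15 - 5 = 10

10


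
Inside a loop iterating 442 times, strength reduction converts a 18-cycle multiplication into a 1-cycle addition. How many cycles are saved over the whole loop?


Per-iteration saving = 18 - 1 = 17
Total saved = 442 * 17 = 7514

7514


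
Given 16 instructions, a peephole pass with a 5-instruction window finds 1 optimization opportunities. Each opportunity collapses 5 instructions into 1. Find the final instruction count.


Each match removes 4 instructions.
Total removed = 1 * 4 = 4
Remaining = 16 - 4 = 12

12


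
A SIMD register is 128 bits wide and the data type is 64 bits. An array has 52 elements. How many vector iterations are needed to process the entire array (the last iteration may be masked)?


Width = 128 / 64 = 2 elements per vector op
Iterations = ceil(52 / 2) = 26

26


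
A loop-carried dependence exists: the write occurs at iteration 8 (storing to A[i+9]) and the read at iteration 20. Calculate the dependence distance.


Distance = read iteration - write iteration
= 20 - 8 = 12

12


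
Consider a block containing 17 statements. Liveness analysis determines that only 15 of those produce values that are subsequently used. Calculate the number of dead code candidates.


Dead code = total statements - live definitions
= 17 - 15 = 2

2


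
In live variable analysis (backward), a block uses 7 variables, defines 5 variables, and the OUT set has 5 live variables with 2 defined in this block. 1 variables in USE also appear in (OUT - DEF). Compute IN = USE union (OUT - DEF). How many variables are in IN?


OUT - DEF: 5 - 2 = 3
|IN| = |USE| + |OUT - DEF| - |USE ∩ (OUT - DEF)| = 7 + 3 - 1 = 9

9


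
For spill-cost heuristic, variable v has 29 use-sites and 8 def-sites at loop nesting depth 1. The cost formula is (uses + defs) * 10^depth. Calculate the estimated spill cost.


uses + defs = 29 + 8 = 37
10^1 = 10
Spill cost = 37 * 10 = 370

370


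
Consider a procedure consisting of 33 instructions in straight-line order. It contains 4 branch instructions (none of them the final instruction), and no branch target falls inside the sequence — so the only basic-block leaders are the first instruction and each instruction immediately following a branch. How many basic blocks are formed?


With no in-sequence branch targets, the leaders are the first instruction plus the instruction after each branch.
Number of basic blocks = branches + 1
= 4 + 1 = 5

5


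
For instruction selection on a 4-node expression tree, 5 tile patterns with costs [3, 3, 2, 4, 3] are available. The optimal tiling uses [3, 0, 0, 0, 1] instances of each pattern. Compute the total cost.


Total cost = sum(count_i * cost_i)
= 3*3 + 0*3 + 0*2 + 0*4 + 1*3
= 12

12


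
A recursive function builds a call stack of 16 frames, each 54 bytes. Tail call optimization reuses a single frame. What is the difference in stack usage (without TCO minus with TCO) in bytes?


Without TCO: 16 * 54 = 864 bytes
With TCO: reuse 1 frame = 54 bytes
Savings = 864 - 54 = 810

810


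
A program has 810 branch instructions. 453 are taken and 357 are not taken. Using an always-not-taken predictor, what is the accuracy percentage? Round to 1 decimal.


Predictor: always-not-taken
Correct predictions = 357
Accuracy = 357 / 810 * 100 = 44.1%

44.1


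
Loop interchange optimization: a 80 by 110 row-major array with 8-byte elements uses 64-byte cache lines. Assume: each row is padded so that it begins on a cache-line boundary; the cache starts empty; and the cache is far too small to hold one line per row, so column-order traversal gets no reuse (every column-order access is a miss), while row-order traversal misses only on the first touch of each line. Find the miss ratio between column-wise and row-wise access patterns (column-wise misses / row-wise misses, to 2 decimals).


Each row occupies 110 * 8 = 880 bytes and starts on a line boundary, so it spans ceil(880 / 64) = 14 cache lines.
Row-major traversal misses (one per line touched): 80 * ceil(110 * 8 / 64) = 1120
Column-major traversal misses (no reuse, every access misses): 80 * 110 = 8800
Ratio = 8800 / 1120 = 7.86

7.86


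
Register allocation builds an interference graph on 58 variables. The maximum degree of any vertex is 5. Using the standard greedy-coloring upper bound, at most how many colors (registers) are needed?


Greedy coloring never needs more than (max_degree + 1) colors: when coloring a vertex, at most max_degree neighbors are already colored.
Upper bound = 5 + 1 = 6

6


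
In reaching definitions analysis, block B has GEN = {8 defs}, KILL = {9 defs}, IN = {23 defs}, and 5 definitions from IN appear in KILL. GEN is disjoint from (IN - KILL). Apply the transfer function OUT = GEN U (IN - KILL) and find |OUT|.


IN - KILL: 23 - 5 = 18 surviving definitions
OUT = GEN + surviving = 8 + 18 = 26

26


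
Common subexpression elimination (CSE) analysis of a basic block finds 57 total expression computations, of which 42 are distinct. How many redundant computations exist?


CSE count = total expressions - unique expressions
= 57 - 42 = 15

15


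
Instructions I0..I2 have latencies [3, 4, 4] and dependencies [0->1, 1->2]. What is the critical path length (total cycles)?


Compute longest path through dependency graph: dist(Ik) = max over predecessors of dist + latency(Ik).
dist(I0) = latency 3 = 3
dist(I1) = dist(I0) + 4 = 3 + 4 = 7
dist(I2) = dist(I1) + 4 = 7 + 4 = 11
Critical path = max dist = 11

11


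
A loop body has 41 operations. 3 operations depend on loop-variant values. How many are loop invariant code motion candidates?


Invariant candidates = total - loop-dependent
= 41 - 3 = 38

38


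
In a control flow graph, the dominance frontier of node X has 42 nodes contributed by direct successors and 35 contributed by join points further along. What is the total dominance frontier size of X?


DF(X) = direct successor contributions + join point contributions
= 42 + 35 = 77

77


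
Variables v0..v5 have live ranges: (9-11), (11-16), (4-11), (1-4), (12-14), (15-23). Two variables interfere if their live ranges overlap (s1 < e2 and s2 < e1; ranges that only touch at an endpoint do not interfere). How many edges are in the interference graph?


Check all pairs for overlapping intervals.
Two intervals (s1,e1) and (s2,e2) overlap if s1 < e2 and s2 < e1.
v0 (9-11) vs v1..v5: overlaps v2 -> 1
v1 (11-16) vs v2..v5: overlaps v4, v5 -> 2
v2 (4-11) vs v3..v5: overlaps none -> 0
v3 (1-4) vs v4..v5: overlaps none -> 0
v4 (12-14) vs v5: overlaps none -> 0
Total overlapping pairs = 1 + 2 + 0 + 0 + 0 = 3

3


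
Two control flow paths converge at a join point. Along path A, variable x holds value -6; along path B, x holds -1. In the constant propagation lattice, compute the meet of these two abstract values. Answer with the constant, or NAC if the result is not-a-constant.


Meet operation: if both paths give the same constant, result is that constant; if they differ, result is NAC (not-a-constant).
Path A: -6, Path B: -1 -> differ
Result: not-a-constant -> NAC

NAC


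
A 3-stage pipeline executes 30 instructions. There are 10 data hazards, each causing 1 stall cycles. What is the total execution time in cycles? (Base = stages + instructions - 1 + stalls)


Base cycles = 3 + 30 - 1 = 32
Total stalls = 10 * 1 = 10
Total = 32 + 10 = 42

42


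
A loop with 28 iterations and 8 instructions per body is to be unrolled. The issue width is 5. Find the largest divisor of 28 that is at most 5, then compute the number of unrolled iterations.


Largest divisor of 28 <= 5 is 4
New iterations = 28 / 4 = 7

7


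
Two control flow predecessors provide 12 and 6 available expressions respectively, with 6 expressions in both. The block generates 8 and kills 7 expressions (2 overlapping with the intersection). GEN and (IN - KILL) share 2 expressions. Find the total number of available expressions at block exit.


IN = intersection of predecessors = 6
IN - KILL = 6 - 2 = 4
|OUT| = |GEN| + |IN - KILL| - |GEN ∩ (IN - KILL)| = 8 + 4 - 2 = 10

10
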